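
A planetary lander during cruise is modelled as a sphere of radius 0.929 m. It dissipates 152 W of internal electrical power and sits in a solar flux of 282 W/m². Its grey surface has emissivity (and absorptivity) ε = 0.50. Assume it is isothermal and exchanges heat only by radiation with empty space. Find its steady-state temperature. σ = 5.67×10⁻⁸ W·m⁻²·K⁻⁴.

T ≈ 204 K

At steady state, absorbed solar power + internal power = radiated power.
Absorbed: α·S·A_cross = 0.50·282·2.711 = 382.3 W (cross-section πr²).
Total input = 382.3 + 152 = 534.3 W.
Radiated: εσ·A_surf·T⁴ with A_surf = 4πr² = 10.85 m².
T⁴ = 534.3/(0.50·5.67×10⁻⁸·10.85) = 1.738×10⁹ K⁴.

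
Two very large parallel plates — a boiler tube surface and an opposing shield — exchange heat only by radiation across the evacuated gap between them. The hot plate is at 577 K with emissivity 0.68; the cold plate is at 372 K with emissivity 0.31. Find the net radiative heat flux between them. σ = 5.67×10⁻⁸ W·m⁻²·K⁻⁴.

For two infinite grey parallel plates, q = σ(T₁⁴ − T₂⁴)/(1/ε₁ + 1/ε₂ − 1).
T₁⁴ − T₂⁴ = 1.108×10¹¹ − 1.915×10¹⁰ = 9.169×10¹⁰ K⁴.
1/ε₁ + 1/ε₂ − 1 = 1.471 + 3.226 − 1 = 3.696.
q = 5.67×10⁻⁸ × 9.169×10¹⁰ / 3.696.

q ≈ 1410 W/m²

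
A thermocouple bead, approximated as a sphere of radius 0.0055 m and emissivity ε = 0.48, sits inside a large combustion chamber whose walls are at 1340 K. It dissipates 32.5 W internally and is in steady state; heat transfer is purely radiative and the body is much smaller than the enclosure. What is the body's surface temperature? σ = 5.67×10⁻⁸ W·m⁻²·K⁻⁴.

For a small grey body in a large enclosure, net radiated power = εσA(T⁴ − T_w⁴).
Steady state: P = εσA(T⁴ − T_w⁴) with A = 4πr² = 3.801×10⁻⁴ m².
T⁴ = P/(εσA) + T_w⁴ = 32.5/(0.48·5.67×10⁻⁸·3.801×10⁻⁴) + (1340)⁴
    = 3.141×10¹² + 3.224×10¹² = 6.366×10¹² K⁴.

T ≈ 1590 K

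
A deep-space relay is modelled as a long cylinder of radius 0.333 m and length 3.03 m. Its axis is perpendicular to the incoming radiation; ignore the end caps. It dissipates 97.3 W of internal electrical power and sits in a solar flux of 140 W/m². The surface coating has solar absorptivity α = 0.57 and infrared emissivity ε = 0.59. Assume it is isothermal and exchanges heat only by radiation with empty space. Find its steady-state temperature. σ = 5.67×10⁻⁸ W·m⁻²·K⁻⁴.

At steady state, absorbed solar power + internal power = radiated power.
Absorbed: α·S·A_cross = 0.57·140·2.018 = 161.0 W (cross-section 2rL).
Total input = 161.0 + 97.3 = 258.3 W.
Radiated: εσ·A_surf·T⁴ with A_surf = 2πrL = 6.340 m².
T⁴ = 258.3/(0.59·5.67×10⁻⁸·6.340) = 1.218×10⁹ K⁴.

T ≈ 187 K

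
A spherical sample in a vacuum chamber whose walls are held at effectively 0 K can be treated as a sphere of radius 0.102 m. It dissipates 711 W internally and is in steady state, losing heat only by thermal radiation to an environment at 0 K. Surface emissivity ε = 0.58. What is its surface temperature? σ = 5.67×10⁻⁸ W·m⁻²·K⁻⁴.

T ≈ 638 K

Steady state: internal power = radiated power, P = εσA T⁴.
Radiating area A = 4πr² = 0.1307 m².
T⁴ = P/(εσA) = 711/(0.58·5.67×10⁻⁸·0.1307) = 1.654×10¹¹ K⁴.
T = (1.654×10¹¹)^(1/4).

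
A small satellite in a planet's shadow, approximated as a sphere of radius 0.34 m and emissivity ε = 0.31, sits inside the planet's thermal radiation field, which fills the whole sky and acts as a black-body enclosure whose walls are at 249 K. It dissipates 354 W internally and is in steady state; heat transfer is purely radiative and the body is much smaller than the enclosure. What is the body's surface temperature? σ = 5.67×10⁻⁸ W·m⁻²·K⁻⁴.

T ≈ 365 K

For a small grey body in a large enclosure, net radiated power = εσA(T⁴ − T_w⁴).
Steady state: P = εσA(T⁴ − T_w⁴) with A = 4πr² = 1.453 m².
T⁴ = P/(εσA) + T_w⁴ = 354/(0.31·5.67×10⁻⁸·1.453) + (249)⁴
    = 1.386×10¹⁰ + 3.844×10⁹ = 1.771×10¹⁰ K⁴.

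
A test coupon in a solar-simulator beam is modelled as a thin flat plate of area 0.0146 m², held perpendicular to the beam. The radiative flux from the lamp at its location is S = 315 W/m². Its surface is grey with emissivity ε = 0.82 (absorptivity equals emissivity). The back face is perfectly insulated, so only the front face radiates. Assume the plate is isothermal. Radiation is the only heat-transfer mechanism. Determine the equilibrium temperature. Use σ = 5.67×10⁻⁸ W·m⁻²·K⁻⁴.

T ≈ 273 K

At equilibrium, absorbed power = emitted power.
Absorbing cross-section = A = 0.01460 m²; emitting surface = A = 0.01460 m² (ratio 1).
εS·A_cross = εσ·A_surf·T⁴  ⇒  T⁴ = S/(1σ)   (ε cancels).
T⁴ = 315/(1·5.67×10⁻⁸) = 5.556×10⁹ K⁴.
T = (5.556×10⁹)^(1/4).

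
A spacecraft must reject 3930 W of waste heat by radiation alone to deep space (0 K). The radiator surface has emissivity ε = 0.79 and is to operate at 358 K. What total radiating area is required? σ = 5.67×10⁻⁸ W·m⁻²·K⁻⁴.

P = εσA T⁴ ⇒ A = P/(εσT⁴).
T⁴ = 1.643×10¹⁰ K⁴.
A = 3930/(0.79 × 5.67×10⁻⁸ × 1.643×10¹⁰).

A ≈ 5.34 m²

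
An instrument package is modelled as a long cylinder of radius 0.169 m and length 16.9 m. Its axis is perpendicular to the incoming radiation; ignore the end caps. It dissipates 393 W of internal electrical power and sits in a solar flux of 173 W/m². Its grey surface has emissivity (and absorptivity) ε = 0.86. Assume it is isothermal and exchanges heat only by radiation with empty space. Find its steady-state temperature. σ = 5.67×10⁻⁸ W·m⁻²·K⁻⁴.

T ≈ 194 K

At steady state, absorbed solar power + internal power = radiated power.
Absorbed: α·S·A_cross = 0.86·173·5.712 = 849.9 W (cross-section 2rL).
Total input = 849.9 + 393 = 1243 W.
Radiated: εσ·A_surf·T⁴ with A_surf = 2πrL = 17.95 m².
T⁴ = 1243/(0.86·5.67×10⁻⁸·17.95) = 1.420×10⁹ K⁴.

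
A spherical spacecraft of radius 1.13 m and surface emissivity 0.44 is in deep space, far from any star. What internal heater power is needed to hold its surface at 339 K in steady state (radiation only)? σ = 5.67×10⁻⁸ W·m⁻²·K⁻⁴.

P = εσ·4πr²·T⁴.
4πr² = 16.05 m²; T⁴ = 1.321×10¹⁰ K⁴.
P = 0.44·5.67×10⁻⁸·16.05·1.321×10¹⁰.

P ≈ 5290 W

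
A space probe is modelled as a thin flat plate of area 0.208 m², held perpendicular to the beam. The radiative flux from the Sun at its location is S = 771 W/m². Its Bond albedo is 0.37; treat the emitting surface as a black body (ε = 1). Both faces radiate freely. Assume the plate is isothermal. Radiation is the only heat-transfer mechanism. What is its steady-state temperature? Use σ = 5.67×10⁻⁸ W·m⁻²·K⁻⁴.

At equilibrium, absorbed power = emitted power.
Absorbing cross-section = A = 0.2080 m²; emitting surface = 2A = 0.4160 m² (ratio 2).
(1−a)S·A_cross = εσ·A_surf·T⁴  ⇒  T⁴ = (1−a)S/(2σ).
T⁴ = 0.630·771/(2·5.67×10⁻⁸) = 4.283×10⁹ K⁴.
T = (4.283×10⁹)^(1/4).

T ≈ 256 K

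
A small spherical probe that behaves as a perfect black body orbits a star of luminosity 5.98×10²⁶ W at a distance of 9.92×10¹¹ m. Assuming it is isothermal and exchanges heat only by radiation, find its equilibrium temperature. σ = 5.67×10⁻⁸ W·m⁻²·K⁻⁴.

First find the stellar flux at distance d: S = L/(4πd²) = 5.98×10²⁶/(4π·(9.92×10¹¹)²) = 48.36 W/m².
For an isothermal sphere, absorbed (1−a)S·πr² = emitted σ·4πr²·T⁴, so T⁴ = (1−a)S/(4σ).
T⁴ = 1.00·48.36/(4·5.67×10⁻⁸) = 2.132×10⁸ K⁴.

T ≈ 121 K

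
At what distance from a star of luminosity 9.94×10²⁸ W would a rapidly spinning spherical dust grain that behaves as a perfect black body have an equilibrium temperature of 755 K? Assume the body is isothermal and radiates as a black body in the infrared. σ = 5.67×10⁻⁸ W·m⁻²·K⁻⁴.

d ≈ 3.28×10¹¹ m

For an isothermal black-emitting sphere, (1−a)S·πr² = σ·4πr²·T⁴ ⇒ S = 4σT⁴/(1−a).
S = 4·5.67×10⁻⁸·(755)⁴/1.00 = 73690 W/m².
Flux falls as S = L/(4πd²), so d = √(L/(4πS)) = √(9.94×10²⁸/(4π·73690)).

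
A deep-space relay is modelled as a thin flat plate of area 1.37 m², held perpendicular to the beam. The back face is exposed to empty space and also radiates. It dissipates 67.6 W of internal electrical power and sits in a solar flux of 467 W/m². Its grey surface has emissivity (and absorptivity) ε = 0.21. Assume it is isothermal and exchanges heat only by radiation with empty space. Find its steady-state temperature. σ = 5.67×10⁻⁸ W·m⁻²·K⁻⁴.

At steady state, absorbed solar power + internal power = radiated power.
Absorbed: α·S·A_cross = 0.21·467·1.370 = 134.4 W (cross-section A).
Total input = 134.4 + 67.6 = 202.0 W.
Radiated: εσ·A_surf·T⁴ with A_surf = 2A = 2.740 m².
T⁴ = 202.0/(0.21·5.67×10⁻⁸·2.740) = 6.190×10⁹ K⁴.

T ≈ 280 K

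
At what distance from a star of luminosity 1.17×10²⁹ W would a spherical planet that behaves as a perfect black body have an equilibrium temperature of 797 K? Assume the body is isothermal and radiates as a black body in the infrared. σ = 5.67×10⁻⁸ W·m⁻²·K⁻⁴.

d ≈ 3.19×10¹¹ m

For an isothermal black-emitting sphere, (1−a)S·πr² = σ·4πr²·T⁴ ⇒ S = 4σT⁴/(1−a).
S = 4·5.67×10⁻⁸·(797)⁴/1.00 = 91510 W/m².
Flux falls as S = L/(4πd²), so d = √(L/(4πS)) = √(1.17×10²⁹/(4π·91510)).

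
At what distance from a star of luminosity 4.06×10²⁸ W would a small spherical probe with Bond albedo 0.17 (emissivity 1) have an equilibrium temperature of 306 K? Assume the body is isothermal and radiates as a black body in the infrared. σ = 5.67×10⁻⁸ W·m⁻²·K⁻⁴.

d ≈ 1.16×10¹² m

For an isothermal black-emitting sphere, (1−a)S·πr² = σ·4πr²·T⁴ ⇒ S = 4σT⁴/(1−a).
S = 4·5.67×10⁻⁸·(306)⁴/0.830 = 2396 W/m².
Flux falls as S = L/(4πd²), so d = √(L/(4πS)) = √(4.06×10²⁸/(4π·2396)).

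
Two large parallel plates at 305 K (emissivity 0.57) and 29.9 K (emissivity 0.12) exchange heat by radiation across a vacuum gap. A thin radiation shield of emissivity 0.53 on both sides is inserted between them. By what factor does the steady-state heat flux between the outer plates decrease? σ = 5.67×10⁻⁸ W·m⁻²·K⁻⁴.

Without shield: q₀ = σΔ(T⁴)/(1/ε₁+1/ε₂−1) with denominator 9.088.
With shield the two gaps are in series; the resistances add: (1/ε₁+1/ε_s−1)+(1/ε_s+1/ε₂−1) = 2.641+9.220 = 11.86.
Heat-flux ratio q₀/q = 11.86/9.088.

factor ≈ 1.31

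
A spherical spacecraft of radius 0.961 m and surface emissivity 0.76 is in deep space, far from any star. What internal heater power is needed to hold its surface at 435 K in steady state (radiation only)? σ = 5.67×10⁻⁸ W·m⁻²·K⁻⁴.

P = εσ·4πr²·T⁴.
4πr² = 11.61 m²; T⁴ = 3.581×10¹⁰ K⁴.
P = 0.76·5.67×10⁻⁸·11.61·3.581×10¹⁰.

P ≈ 17900 W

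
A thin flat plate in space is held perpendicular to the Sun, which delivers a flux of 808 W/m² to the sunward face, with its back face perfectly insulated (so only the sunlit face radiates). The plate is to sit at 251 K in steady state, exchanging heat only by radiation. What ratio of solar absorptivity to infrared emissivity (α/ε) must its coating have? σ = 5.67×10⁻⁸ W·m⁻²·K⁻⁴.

α/ε ≈ 0.279

Balance: αS·A = εσ·1A·T⁴ ⇒ α/ε = σT⁴/S.
α/ε = 5.67×10⁻⁸·(251)⁴/808 = 5.67×10⁻⁸·3.969×10⁹/808.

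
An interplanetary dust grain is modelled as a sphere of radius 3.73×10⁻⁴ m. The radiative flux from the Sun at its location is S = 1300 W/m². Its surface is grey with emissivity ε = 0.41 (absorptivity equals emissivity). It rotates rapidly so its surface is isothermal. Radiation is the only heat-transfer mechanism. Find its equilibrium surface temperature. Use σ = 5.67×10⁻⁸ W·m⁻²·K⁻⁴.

T ≈ 275 K

At equilibrium, absorbed power = emitted power.
Absorbing cross-section = πr² = 4.371×10⁻⁷ m²; emitting surface = 4πr² = 1.748×10⁻⁶ m² (ratio 4).
εS·A_cross = εσ·A_surf·T⁴  ⇒  T⁴ = S/(4σ)   (ε cancels).
T⁴ = 1300/(4·5.67×10⁻⁸) = 5.732×10⁹ K⁴.
T = (5.732×10⁹)^(1/4).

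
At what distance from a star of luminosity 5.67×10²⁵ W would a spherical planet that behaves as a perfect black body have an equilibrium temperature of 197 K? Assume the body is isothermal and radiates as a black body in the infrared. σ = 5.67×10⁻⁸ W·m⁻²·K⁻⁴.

d ≈ 1.15×10¹¹ m

For an isothermal black-emitting sphere, (1−a)S·πr² = σ·4πr²·T⁴ ⇒ S = 4σT⁴/(1−a).
S = 4·5.67×10⁻⁸·(197)⁴/1.00 = 341.6 W/m².
Flux falls as S = L/(4πd²), so d = √(L/(4πS)) = √(5.67×10²⁵/(4π·341.6)).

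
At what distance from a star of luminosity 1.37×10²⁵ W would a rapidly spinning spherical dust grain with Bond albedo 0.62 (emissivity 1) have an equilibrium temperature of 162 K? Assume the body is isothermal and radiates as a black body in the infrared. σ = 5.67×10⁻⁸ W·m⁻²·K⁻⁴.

For an isothermal black-emitting sphere, (1−a)S·πr² = σ·4πr²·T⁴ ⇒ S = 4σT⁴/(1−a).
S = 4·5.67×10⁻⁸·(162)⁴/0.380 = 411.1 W/m².
Flux falls as S = L/(4πd²), so d = √(L/(4πS)) = √(1.37×10²⁵/(4π·411.1)).

d ≈ 5.15×10¹⁰ m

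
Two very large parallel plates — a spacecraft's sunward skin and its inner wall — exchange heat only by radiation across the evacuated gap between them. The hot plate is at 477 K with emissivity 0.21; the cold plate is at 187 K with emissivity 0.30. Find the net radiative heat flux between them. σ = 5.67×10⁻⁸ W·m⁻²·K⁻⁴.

For two infinite grey parallel plates, q = σ(T₁⁴ − T₂⁴)/(1/ε₁ + 1/ε₂ − 1).
T₁⁴ − T₂⁴ = 5.177×10¹⁰ − 1.223×10⁹ = 5.055×10¹⁰ K⁴.
1/ε₁ + 1/ε₂ − 1 = 4.762 + 3.333 − 1 = 7.095.
q = 5.67×10⁻⁸ × 5.055×10¹⁰ / 7.095.

q ≈ 404 W/m²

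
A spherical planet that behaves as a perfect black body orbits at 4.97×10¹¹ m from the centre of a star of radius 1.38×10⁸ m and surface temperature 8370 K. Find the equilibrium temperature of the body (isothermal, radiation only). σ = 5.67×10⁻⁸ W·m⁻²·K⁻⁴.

T ≈ 98.6 K

The star's surface emits σT_*⁴; at distance d the flux is S = σT_*⁴(R_*/d)².
S = 5.67×10⁻⁸·(8370)⁴·(1.38×10⁸/4.97×10¹¹)² = 21.46 W/m².
For an isothermal sphere T⁴ = (1−a)S/(4σ) = 9.460×10⁷ K⁴.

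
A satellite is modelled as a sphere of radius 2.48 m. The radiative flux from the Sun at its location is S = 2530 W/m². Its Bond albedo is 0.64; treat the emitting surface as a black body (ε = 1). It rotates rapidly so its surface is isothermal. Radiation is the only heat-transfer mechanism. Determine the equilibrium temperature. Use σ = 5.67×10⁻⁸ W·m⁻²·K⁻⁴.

At equilibrium, absorbed power = emitted power.
Absorbing cross-section = πr² = 19.32 m²; emitting surface = 4πr² = 77.29 m² (ratio 4).
(1−a)S·A_cross = εσ·A_surf·T⁴  ⇒  T⁴ = (1−a)S/(4σ).
T⁴ = 0.360·2530/(4·5.67×10⁻⁸) = 4.016×10⁹ K⁴.
T = (4.016×10⁹)^(1/4).

T ≈ 252 K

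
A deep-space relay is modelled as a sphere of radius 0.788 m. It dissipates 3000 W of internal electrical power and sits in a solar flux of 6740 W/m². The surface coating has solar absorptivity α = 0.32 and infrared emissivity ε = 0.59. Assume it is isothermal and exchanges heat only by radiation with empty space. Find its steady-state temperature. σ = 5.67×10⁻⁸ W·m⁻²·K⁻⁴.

At steady state, absorbed solar power + internal power = radiated power.
Absorbed: α·S·A_cross = 0.32·6740·1.951 = 4207 W (cross-section πr²).
Total input = 4207 + 3000 = 7207 W.
Radiated: εσ·A_surf·T⁴ with A_surf = 4πr² = 7.803 m².
T⁴ = 7207/(0.59·5.67×10⁻⁸·7.803) = 2.761×10¹⁰ K⁴.

T ≈ 408 K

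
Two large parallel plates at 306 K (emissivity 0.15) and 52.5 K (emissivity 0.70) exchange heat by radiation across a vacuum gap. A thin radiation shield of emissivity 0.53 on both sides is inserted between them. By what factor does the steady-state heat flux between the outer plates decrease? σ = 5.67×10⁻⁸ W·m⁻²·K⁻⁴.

factor ≈ 1.39

Without shield: q₀ = σΔ(T⁴)/(1/ε₁+1/ε₂−1) with denominator 7.095.
With shield the two gaps are in series; the resistances add: (1/ε₁+1/ε_s−1)+(1/ε_s+1/ε₂−1) = 7.553+2.315 = 9.869.
Heat-flux ratio q₀/q = 9.869/7.095.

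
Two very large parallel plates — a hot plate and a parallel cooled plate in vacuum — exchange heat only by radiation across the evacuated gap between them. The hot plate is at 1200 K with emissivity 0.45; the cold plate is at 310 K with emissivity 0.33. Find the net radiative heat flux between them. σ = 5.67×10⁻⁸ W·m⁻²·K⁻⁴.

For two infinite grey parallel plates, q = σ(T₁⁴ − T₂⁴)/(1/ε₁ + 1/ε₂ − 1).
T₁⁴ − T₂⁴ = 2.074×10¹² − 9.235×10⁹ = 2.064×10¹² K⁴.
1/ε₁ + 1/ε₂ − 1 = 2.222 + 3.030 − 1 = 4.253.
q = 5.67×10⁻⁸ × 2.064×10¹² / 4.253.

q ≈ 27500 W/m²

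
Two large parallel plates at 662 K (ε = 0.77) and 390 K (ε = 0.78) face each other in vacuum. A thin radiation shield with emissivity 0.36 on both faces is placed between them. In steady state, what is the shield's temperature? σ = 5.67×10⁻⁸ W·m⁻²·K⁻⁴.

In steady state the net flux on the hot side equals that on the cold side.
σ(T₁⁴−T_s⁴)/D₁ = σ(T_s⁴−T₂⁴)/D₂, with D₁ = 1/ε₁+1/ε_s−1 = 3.076, D₂ = 1/ε_s+1/ε₂−1 = 3.060.
Solve for T_s⁴: T_s⁴ = (D₂·T₁⁴ + D₁·T₂⁴)/(D₁+D₂) = 1.074×10¹¹ K⁴.

T_s ≈ 572 K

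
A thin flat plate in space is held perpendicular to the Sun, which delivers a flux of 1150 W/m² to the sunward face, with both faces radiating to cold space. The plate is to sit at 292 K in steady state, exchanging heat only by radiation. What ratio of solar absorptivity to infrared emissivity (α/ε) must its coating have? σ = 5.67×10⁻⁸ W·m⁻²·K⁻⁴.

Balance: αS·A = εσ·2A·T⁴ ⇒ α/ε = 2σT⁴/S.
α/ε = 2·5.67×10⁻⁸·(292)⁴/1150 = 2·5.67×10⁻⁸·7.270×10⁹/1150.

α/ε ≈ 0.717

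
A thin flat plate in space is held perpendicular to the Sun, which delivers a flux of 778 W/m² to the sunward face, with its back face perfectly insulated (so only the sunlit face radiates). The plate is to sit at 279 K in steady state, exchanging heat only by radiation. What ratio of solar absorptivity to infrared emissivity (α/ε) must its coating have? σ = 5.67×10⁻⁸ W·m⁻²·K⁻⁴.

Balance: αS·A = εσ·1A·T⁴ ⇒ α/ε = σT⁴/S.
α/ε = 5.67×10⁻⁸·(279)⁴/778 = 5.67×10⁻⁸·6.059×10⁹/778.

α/ε ≈ 0.442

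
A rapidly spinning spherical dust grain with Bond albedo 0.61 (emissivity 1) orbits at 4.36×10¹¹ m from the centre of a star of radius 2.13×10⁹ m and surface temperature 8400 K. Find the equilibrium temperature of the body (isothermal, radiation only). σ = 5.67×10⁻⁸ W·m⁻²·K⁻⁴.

T ≈ 328 K

The star's surface emits σT_*⁴; at distance d the flux is S = σT_*⁴(R_*/d)².
S = 5.67×10⁻⁸·(8400)⁴·(2.13×10⁹/4.36×10¹¹)² = 6737 W/m².
For an isothermal sphere T⁴ = (1−a)S/(4σ) = 1.159×10¹⁰ K⁴.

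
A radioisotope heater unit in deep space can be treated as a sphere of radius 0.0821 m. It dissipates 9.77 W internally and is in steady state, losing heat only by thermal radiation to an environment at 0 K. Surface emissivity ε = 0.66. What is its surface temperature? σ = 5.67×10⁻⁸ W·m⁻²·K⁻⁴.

T ≈ 236 K

Steady state: internal power = radiated power, P = εσA T⁴.
Radiating area A = 4πr² = 0.08470 m².
T⁴ = P/(εσA) = 9.77/(0.66·5.67×10⁻⁸·0.08470) = 3.082×10⁹ K⁴.
T = (3.082×10⁹)^(1/4).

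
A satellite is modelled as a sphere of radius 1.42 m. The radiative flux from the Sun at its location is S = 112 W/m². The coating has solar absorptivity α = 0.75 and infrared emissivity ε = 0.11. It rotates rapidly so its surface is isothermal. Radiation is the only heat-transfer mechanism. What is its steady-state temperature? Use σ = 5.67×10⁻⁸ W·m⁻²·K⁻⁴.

At equilibrium, absorbed power = emitted power.
Absorbing cross-section = πr² = 6.335 m²; emitting surface = 4πr² = 25.34 m² (ratio 4).
αS·A_cross = εσ·A_surf·T⁴  ⇒  T⁴ = αS/(ε·4σ).
T⁴ = 0.750·112/(0.11·4·5.67×10⁻⁸) = 3.367×10⁹ K⁴.
T = (3.367×10⁹)^(1/4).

T ≈ 241 K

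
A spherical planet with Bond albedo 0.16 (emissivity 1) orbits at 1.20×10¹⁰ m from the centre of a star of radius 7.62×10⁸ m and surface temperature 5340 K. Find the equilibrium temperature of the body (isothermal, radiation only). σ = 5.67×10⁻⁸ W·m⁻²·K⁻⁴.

The star's surface emits σT_*⁴; at distance d the flux is S = σT_*⁴(R_*/d)².
S = 5.67×10⁻⁸·(5340)⁴·(7.62×10⁸/1.20×10¹⁰)² = 1.859×10⁵ W/m².
For an isothermal sphere T⁴ = (1−a)S/(4σ) = 6.885×10¹¹ K⁴.

T ≈ 911 K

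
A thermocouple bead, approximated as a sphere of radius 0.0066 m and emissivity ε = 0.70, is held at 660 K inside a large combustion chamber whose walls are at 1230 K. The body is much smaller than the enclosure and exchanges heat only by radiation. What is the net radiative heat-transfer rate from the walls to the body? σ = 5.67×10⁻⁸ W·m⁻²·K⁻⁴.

P_net ≈ 45.6 W

For a small grey body in a large enclosure: P_net = εσA(T_body⁴ − T_wall⁴).
A = 4πr² = 5.474×10⁻⁴ m²; T_body⁴ − T_wall⁴ = 1.897×10¹¹ − 2.289×10¹² = -2.099×10¹² K⁴.
|P_net| = 0.70·5.67×10⁻⁸·5.474×10⁻⁴·2.099×10¹².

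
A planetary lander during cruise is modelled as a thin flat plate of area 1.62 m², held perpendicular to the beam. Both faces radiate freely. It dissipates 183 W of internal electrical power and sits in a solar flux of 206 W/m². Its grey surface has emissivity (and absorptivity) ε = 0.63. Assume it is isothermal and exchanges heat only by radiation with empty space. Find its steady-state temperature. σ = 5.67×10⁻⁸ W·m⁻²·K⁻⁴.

At steady state, absorbed solar power + internal power = radiated power.
Absorbed: α·S·A_cross = 0.63·206·1.620 = 210.2 W (cross-section A).
Total input = 210.2 + 183 = 393.2 W.
Radiated: εσ·A_surf·T⁴ with A_surf = 2A = 3.240 m².
T⁴ = 393.2/(0.63·5.67×10⁻⁸·3.240) = 3.398×10⁹ K⁴.

T ≈ 241 K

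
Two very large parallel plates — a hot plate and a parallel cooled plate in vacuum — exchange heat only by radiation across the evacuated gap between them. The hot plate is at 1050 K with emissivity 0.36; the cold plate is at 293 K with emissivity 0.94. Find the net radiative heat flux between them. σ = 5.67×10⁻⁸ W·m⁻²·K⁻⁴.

For two infinite grey parallel plates, q = σ(T₁⁴ − T₂⁴)/(1/ε₁ + 1/ε₂ − 1).
T₁⁴ − T₂⁴ = 1.216×10¹² − 7.370×10⁹ = 1.208×10¹² K⁴.
1/ε₁ + 1/ε₂ − 1 = 2.778 + 1.064 − 1 = 2.842.
q = 5.67×10⁻⁸ × 1.208×10¹² / 2.842.

q ≈ 24100 W/m²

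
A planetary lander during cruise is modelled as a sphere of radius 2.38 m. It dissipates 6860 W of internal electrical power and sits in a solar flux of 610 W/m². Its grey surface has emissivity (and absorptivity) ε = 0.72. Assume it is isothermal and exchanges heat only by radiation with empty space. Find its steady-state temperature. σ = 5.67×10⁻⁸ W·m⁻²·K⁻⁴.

At steady state, absorbed solar power + internal power = radiated power.
Absorbed: α·S·A_cross = 0.72·610·17.80 = 7816 W (cross-section πr²).
Total input = 7816 + 6860 = 14680 W.
Radiated: εσ·A_surf·T⁴ with A_surf = 4πr² = 71.18 m².
T⁴ = 14680/(0.72·5.67×10⁻⁸·71.18) = 5.050×10⁹ K⁴.

T ≈ 267 K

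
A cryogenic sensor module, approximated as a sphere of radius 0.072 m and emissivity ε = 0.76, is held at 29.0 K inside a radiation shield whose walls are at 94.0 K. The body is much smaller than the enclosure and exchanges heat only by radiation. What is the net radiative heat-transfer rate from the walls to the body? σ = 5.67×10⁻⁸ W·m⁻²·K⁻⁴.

P_net ≈ 0.217 W

For a small grey body in a large enclosure: P_net = εσA(T_body⁴ − T_wall⁴).
A = 4πr² = 0.06514 m²; T_body⁴ − T_wall⁴ = 7.073×10⁵ − 7.807×10⁷ = -7.737×10⁷ K⁴.
|P_net| = 0.76·5.67×10⁻⁸·0.06514·7.737×10⁷.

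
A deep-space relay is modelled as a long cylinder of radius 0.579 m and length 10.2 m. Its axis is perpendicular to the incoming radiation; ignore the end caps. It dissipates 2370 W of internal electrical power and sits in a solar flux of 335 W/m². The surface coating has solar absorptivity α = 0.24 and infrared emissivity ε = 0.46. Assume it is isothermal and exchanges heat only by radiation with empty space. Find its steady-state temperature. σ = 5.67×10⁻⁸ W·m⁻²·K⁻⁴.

T ≈ 242 K

At steady state, absorbed solar power + internal power = radiated power.
Absorbed: α·S·A_cross = 0.24·335·11.81 = 949.7 W (cross-section 2rL).
Total input = 949.7 + 2370 = 3320 W.
Radiated: εσ·A_surf·T⁴ with A_surf = 2πrL = 37.11 m².
T⁴ = 3320/(0.46·5.67×10⁻⁸·37.11) = 3.430×10⁹ K⁴.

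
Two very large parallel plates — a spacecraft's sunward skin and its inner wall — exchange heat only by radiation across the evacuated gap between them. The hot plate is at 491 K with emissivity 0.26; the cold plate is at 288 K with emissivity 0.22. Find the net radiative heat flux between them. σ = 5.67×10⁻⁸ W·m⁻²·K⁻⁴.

q ≈ 393 W/m²

For two infinite grey parallel plates, q = σ(T₁⁴ − T₂⁴)/(1/ε₁ + 1/ε₂ − 1).
T₁⁴ − T₂⁴ = 5.812×10¹⁰ − 6.880×10⁹ = 5.124×10¹⁰ K⁴.
1/ε₁ + 1/ε₂ − 1 = 3.846 + 4.545 − 1 = 7.392.
q = 5.67×10⁻⁸ × 5.124×10¹⁰ / 7.392.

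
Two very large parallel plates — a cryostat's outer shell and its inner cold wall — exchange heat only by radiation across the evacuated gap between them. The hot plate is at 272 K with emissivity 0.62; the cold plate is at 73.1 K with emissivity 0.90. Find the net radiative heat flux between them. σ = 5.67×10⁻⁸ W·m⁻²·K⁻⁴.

q ≈ 179 W/m²

For two infinite grey parallel plates, q = σ(T₁⁴ − T₂⁴)/(1/ε₁ + 1/ε₂ − 1).
T₁⁴ − T₂⁴ = 5.474×10⁹ − 2.855×10⁷ = 5.445×10⁹ K⁴.
1/ε₁ + 1/ε₂ − 1 = 1.613 + 1.111 − 1 = 1.724.
q = 5.67×10⁻⁸ × 5.445×10⁹ / 1.724.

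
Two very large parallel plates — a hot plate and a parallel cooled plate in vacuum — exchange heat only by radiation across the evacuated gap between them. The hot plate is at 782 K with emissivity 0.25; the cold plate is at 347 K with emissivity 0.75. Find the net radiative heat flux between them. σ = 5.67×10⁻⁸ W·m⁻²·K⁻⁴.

For two infinite grey parallel plates, q = σ(T₁⁴ − T₂⁴)/(1/ε₁ + 1/ε₂ − 1).
T₁⁴ − T₂⁴ = 3.740×10¹¹ − 1.450×10¹⁰ = 3.595×10¹¹ K⁴.
1/ε₁ + 1/ε₂ − 1 = 4.000 + 1.333 − 1 = 4.333.
q = 5.67×10⁻⁸ × 3.595×10¹¹ / 4.333.

q ≈ 4700 W/m²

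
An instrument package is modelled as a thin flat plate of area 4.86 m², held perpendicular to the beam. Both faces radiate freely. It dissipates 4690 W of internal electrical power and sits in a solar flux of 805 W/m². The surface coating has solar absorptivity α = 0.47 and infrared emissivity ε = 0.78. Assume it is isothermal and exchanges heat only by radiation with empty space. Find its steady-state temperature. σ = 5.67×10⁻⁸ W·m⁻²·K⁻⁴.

T ≈ 351 K

At steady state, absorbed solar power + internal power = radiated power.
Absorbed: α·S·A_cross = 0.47·805·4.860 = 1839 W (cross-section A).
Total input = 1839 + 4690 = 6529 W.
Radiated: εσ·A_surf·T⁴ with A_surf = 2A = 9.720 m².
T⁴ = 6529/(0.78·5.67×10⁻⁸·9.720) = 1.519×10¹⁰ K⁴.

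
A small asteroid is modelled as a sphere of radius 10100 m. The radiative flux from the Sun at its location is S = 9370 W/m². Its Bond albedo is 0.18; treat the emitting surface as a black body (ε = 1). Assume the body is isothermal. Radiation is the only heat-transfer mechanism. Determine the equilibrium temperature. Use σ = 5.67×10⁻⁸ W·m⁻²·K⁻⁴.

At equilibrium, absorbed power = emitted power.
Absorbing cross-section = πr² = 3.205×10⁸ m²; emitting surface = 4πr² = 1.282×10⁹ m² (ratio 4).
(1−a)S·A_cross = εσ·A_surf·T⁴  ⇒  T⁴ = (1−a)S/(4σ).
T⁴ = 0.820·9370/(4·5.67×10⁻⁸) = 3.388×10¹⁰ K⁴.
T = (3.388×10¹⁰)^(1/4).

T ≈ 429 K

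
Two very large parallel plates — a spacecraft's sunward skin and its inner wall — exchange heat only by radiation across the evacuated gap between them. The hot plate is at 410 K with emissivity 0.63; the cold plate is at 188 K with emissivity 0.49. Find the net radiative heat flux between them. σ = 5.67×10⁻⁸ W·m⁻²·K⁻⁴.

For two infinite grey parallel plates, q = σ(T₁⁴ − T₂⁴)/(1/ε₁ + 1/ε₂ − 1).
T₁⁴ − T₂⁴ = 2.826×10¹⁰ − 1.249×10⁹ = 2.701×10¹⁰ K⁴.
1/ε₁ + 1/ε₂ − 1 = 1.587 + 2.041 − 1 = 2.628.
q = 5.67×10⁻⁸ × 2.701×10¹⁰ / 2.628.

q ≈ 583 W/m²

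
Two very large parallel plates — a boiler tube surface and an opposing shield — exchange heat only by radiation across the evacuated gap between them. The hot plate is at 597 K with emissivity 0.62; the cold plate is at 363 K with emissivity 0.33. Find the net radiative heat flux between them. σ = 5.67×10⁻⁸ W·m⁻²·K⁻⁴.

q ≈ 1710 W/m²

For two infinite grey parallel plates, q = σ(T₁⁴ − T₂⁴)/(1/ε₁ + 1/ε₂ − 1).
T₁⁴ − T₂⁴ = 1.270×10¹¹ − 1.736×10¹⁰ = 1.097×10¹¹ K⁴.
1/ε₁ + 1/ε₂ − 1 = 1.613 + 3.030 − 1 = 3.643.
q = 5.67×10⁻⁸ × 1.097×10¹¹ / 3.643.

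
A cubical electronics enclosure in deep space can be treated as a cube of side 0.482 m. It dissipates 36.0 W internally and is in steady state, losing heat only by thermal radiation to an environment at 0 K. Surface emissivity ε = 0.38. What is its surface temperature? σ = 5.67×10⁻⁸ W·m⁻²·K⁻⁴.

Steady state: internal power = radiated power, P = εσA T⁴.
Radiating area A = 6L² = 1.394 m².
T⁴ = P/(εσA) = 36.0/(0.38·5.67×10⁻⁸·1.394) = 1.199×10⁹ K⁴.
T = (1.199×10⁹)^(1/4).

T ≈ 186 K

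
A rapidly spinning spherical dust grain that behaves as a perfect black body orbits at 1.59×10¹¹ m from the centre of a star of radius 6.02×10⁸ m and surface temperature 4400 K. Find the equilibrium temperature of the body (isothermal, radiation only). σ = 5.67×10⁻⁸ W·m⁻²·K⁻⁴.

T ≈ 191 K

The star's surface emits σT_*⁴; at distance d the flux is S = σT_*⁴(R_*/d)².
S = 5.67×10⁻⁸·(4400)⁴·(6.02×10⁸/1.59×10¹¹)² = 304.6 W/m².
For an isothermal sphere T⁴ = (1−a)S/(4σ) = 1.343×10⁹ K⁴.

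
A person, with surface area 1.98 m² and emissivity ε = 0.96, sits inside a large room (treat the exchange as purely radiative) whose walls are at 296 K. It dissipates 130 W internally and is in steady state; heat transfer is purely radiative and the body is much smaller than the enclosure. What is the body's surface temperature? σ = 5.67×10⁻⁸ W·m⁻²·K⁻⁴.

For a small grey body in a large enclosure, net radiated power = εσA(T⁴ − T_w⁴).
Steady state: P = εσA(T⁴ − T_w⁴) with A = 1.98 m².
T⁴ = P/(εσA) + T_w⁴ = 130/(0.96·5.67×10⁻⁸·1.980) + (296)⁴
    = 1.206×10⁹ + 7.677×10⁹ = 8.883×10⁹ K⁴.

T ≈ 307 K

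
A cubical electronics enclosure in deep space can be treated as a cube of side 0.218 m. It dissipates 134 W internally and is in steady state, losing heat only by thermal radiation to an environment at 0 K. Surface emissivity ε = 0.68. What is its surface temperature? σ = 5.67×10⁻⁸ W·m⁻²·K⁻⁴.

T ≈ 332 K

Steady state: internal power = radiated power, P = εσA T⁴.
Radiating area A = 6L² = 0.2851 m².
T⁴ = P/(εσA) = 134/(0.68·5.67×10⁻⁸·0.2851) = 1.219×10¹⁰ K⁴.
T = (1.219×10¹⁰)^(1/4).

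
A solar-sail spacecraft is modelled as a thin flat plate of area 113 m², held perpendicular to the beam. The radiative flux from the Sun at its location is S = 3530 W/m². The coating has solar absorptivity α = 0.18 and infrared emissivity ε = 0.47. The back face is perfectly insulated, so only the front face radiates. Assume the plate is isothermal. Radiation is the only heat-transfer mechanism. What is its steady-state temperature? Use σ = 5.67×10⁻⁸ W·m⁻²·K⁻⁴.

At equilibrium, absorbed power = emitted power.
Absorbing cross-section = A = 113.0 m²; emitting surface = A = 113.0 m² (ratio 1).
αS·A_cross = εσ·A_surf·T⁴  ⇒  T⁴ = αS/(ε·1σ).
T⁴ = 0.180·3530/(0.47·1·5.67×10⁻⁸) = 2.384×10¹⁰ K⁴.
T = (2.384×10¹⁰)^(1/4).

T ≈ 393 K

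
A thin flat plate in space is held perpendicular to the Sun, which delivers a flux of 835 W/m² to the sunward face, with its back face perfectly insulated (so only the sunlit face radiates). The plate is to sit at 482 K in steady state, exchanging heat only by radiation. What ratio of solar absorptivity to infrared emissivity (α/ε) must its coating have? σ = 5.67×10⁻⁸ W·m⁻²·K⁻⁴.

α/ε ≈ 3.67

Balance: αS·A = εσ·1A·T⁴ ⇒ α/ε = σT⁴/S.
α/ε = 5.67×10⁻⁸·(482)⁴/835 = 5.67×10⁻⁸·5.397×10¹⁰/835.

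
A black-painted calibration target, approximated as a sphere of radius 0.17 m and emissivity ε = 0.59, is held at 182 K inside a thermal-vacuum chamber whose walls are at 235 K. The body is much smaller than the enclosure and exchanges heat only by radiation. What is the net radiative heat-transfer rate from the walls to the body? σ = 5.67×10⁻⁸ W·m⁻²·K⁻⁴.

P_net ≈ 23.7 W

For a small grey body in a large enclosure: P_net = εσA(T_body⁴ − T_wall⁴).
A = 4πr² = 0.3632 m²; T_body⁴ − T_wall⁴ = 1.097×10⁹ − 3.050×10⁹ = -1.953×10⁹ K⁴.
|P_net| = 0.59·5.67×10⁻⁸·0.3632·1.953×10⁹.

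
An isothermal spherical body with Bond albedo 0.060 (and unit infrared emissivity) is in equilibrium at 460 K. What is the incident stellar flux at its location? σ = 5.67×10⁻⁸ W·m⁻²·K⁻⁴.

(1−a)S·πr² = σ·4πr²·T⁴ ⇒ S = 4σT⁴/(1−a).
S = 4·5.67×10⁻⁸·4.477×10¹⁰/0.940.

S ≈ 10800 W/m²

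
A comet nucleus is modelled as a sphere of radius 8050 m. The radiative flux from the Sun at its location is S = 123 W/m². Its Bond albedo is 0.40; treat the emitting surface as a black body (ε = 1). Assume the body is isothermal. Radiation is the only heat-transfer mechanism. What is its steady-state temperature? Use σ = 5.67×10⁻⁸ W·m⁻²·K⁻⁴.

T ≈ 134 K

At equilibrium, absorbed power = emitted power.
Absorbing cross-section = πr² = 2.036×10⁸ m²; emitting surface = 4πr² = 8.143×10⁸ m² (ratio 4).
(1−a)S·A_cross = εσ·A_surf·T⁴  ⇒  T⁴ = (1−a)S/(4σ).
T⁴ = 0.600·123/(4·5.67×10⁻⁸) = 3.254×10⁸ K⁴.
T = (3.254×10⁸)^(1/4).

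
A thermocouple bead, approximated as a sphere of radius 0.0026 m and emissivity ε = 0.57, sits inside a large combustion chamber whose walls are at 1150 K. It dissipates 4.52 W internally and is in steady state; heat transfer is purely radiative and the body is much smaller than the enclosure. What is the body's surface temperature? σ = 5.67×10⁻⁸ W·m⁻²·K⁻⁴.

For a small grey body in a large enclosure, net radiated power = εσA(T⁴ − T_w⁴).
Steady state: P = εσA(T⁴ − T_w⁴) with A = 4πr² = 8.495×10⁻⁵ m².
T⁴ = P/(εσA) + T_w⁴ = 4.52/(0.57·5.67×10⁻⁸·8.495×10⁻⁵) + (1150)⁴
    = 1.646×10¹² + 1.749×10¹² = 3.395×10¹² K⁴.

T ≈ 1360 K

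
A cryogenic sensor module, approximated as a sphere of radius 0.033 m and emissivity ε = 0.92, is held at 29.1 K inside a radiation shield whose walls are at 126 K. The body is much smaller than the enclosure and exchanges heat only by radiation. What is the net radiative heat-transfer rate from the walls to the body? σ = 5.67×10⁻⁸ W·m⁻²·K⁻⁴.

P_net ≈ 0.179 W

For a small grey body in a large enclosure: P_net = εσA(T_body⁴ − T_wall⁴).
A = 4πr² = 0.01368 m²; T_body⁴ − T_wall⁴ = 7.171×10⁵ − 2.520×10⁸ = -2.513×10⁸ K⁴.
|P_net| = 0.92·5.67×10⁻⁸·0.01368·2.513×10⁸.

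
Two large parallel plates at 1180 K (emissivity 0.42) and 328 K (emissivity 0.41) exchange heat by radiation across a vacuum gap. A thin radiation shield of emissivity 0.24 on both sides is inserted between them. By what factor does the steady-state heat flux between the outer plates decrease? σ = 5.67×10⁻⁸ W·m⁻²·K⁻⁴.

Without shield: q₀ = σΔ(T⁴)/(1/ε₁+1/ε₂−1) with denominator 3.820.
With shield the two gaps are in series; the resistances add: (1/ε₁+1/ε_s−1)+(1/ε_s+1/ε₂−1) = 5.548+5.606 = 11.15.
Heat-flux ratio q₀/q = 11.15/3.820.

factor ≈ 2.92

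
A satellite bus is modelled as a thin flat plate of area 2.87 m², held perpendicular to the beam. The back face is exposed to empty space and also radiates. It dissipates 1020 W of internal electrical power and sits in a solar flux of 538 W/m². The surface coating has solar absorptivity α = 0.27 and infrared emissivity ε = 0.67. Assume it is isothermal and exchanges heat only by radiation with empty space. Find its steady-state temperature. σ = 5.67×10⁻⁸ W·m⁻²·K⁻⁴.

T ≈ 285 K

At steady state, absorbed solar power + internal power = radiated power.
Absorbed: α·S·A_cross = 0.27·538·2.870 = 416.9 W (cross-section A).
Total input = 416.9 + 1020 = 1437 W.
Radiated: εσ·A_surf·T⁴ with A_surf = 2A = 5.740 m².
T⁴ = 1437/(0.67·5.67×10⁻⁸·5.740) = 6.590×10⁹ K⁴.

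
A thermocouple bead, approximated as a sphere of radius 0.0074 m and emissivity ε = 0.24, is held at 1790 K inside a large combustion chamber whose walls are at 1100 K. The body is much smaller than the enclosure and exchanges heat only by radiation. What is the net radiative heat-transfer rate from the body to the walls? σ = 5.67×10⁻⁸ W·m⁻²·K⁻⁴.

P_net ≈ 82.4 W

For a small grey body in a large enclosure: P_net = εσA(T_body⁴ − T_wall⁴).
A = 4πr² = 6.881×10⁻⁴ m²; T_body⁴ − T_wall⁴ = 1.027×10¹³ − 1.464×10¹² = 8.802×10¹² K⁴.
|P_net| = 0.24·5.67×10⁻⁸·6.881×10⁻⁴·8.802×10¹².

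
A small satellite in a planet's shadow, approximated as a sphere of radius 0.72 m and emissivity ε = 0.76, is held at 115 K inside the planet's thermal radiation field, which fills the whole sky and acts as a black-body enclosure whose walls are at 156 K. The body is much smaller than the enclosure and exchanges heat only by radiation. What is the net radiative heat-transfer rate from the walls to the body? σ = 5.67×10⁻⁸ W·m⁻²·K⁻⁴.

For a small grey body in a large enclosure: P_net = εσA(T_body⁴ − T_wall⁴).
A = 4πr² = 6.514 m²; T_body⁴ − T_wall⁴ = 1.749×10⁸ − 5.922×10⁸ = -4.173×10⁸ K⁴.
|P_net| = 0.76·5.67×10⁻⁸·6.514·4.173×10⁸.

P_net ≈ 117 W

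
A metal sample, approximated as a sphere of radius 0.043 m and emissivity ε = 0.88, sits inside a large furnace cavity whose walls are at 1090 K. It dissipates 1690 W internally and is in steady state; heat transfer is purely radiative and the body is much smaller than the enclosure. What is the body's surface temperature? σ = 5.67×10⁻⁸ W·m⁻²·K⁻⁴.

For a small grey body in a large enclosure, net radiated power = εσA(T⁴ − T_w⁴).
Steady state: P = εσA(T⁴ − T_w⁴) with A = 4πr² = 0.02324 m².
T⁴ = P/(εσA) + T_w⁴ = 1690/(0.88·5.67×10⁻⁸·0.02324) + (1090)⁴
    = 1.458×10¹² + 1.412×10¹² = 2.869×10¹² K⁴.

T ≈ 1300 K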